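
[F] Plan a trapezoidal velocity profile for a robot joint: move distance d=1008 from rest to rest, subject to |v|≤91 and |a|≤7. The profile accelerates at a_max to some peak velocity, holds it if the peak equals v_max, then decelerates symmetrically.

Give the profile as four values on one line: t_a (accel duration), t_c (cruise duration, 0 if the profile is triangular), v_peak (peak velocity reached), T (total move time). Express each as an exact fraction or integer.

t_a=12 t_c=0 v_peak=84 T=24

vₘ²/aₘ = 91²/7 = 1183
1008 < 1183 ⇒ no cruise
v_peak = √(1008·7) = √7056 = 84
t_a = 84/7 = 12; t_c = 0
T = 2·12 = 24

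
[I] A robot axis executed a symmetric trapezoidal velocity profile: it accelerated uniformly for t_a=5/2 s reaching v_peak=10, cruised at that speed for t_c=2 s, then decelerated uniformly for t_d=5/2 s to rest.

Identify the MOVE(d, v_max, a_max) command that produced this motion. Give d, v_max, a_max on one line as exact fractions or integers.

a_max = 10/(5/2) = 4
d_a = ½·10·5/2 = 25/2; d_c = 10·2 = 20
d = 2·25/2 + 20 = 45
t_c = 2 > 0 so v_max = 10

d=45 v_max=10 a_max=4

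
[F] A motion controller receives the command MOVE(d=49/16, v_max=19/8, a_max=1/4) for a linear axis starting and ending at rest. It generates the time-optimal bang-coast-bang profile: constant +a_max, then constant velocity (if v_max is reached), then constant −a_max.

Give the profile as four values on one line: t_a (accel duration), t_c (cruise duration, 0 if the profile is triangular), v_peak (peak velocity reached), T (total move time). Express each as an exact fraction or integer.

v_max²/a_max = (19/8)²/(1/4) = 361/16
49/16 < 361/16 ⇒ no cruise
v_peak = √(49/16·1/4) = √(49/64) = 7/8
t_a = (7/8)/(1/4) = 7/2; t_c = 0
T = 2·7/2 = 7

t_a=7/2 t_c=0 v_peak=7/8 T=7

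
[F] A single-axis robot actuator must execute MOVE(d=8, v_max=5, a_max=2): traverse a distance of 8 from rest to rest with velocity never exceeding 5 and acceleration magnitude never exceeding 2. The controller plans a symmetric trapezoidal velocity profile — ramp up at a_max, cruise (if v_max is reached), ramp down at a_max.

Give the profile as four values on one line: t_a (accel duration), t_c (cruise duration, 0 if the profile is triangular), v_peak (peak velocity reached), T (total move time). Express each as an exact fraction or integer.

vₘ²/aₘ = 5²/2 = 25/2
8 < 25/2 ⇒ no cruise
v_peak = √(8·2) = √16 = 4
t_a = 4/2 = 2; t_c = 0
T = 2·2 = 4

t_a=2 t_c=0 v_peak=4 T=4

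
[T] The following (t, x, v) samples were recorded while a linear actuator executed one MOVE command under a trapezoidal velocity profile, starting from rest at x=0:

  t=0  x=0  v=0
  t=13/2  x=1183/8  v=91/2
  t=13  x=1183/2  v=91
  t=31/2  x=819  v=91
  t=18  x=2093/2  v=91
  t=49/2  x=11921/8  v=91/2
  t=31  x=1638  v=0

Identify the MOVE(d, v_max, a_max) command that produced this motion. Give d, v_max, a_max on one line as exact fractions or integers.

d=1638 v_max=91 a_max=7

final state: t=31, x=1638, v=0 → d = 1638
a_max = (91/2−0)/(13/2−0) = 7
max v = 91 over t∈[13,18] → v_max = 91
check: 91·(13+5) = 1638 ✓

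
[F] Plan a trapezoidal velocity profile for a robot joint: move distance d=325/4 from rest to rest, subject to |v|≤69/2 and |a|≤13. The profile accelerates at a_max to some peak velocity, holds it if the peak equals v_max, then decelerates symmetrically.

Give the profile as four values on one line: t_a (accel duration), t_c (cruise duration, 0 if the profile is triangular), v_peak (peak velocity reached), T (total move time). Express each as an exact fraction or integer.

v_max²/a_max = (69/2)²/13 = 4761/52
325/4 < 4761/52 → triangular
v_peak = √(325/4·13) = √(4225/4) = 65/2
t_a = (65/2)/13 = 5/2; t_c = 0
T = 2·5/2 = 5

t_a=5/2 t_c=0 v_peak=65/2 T=5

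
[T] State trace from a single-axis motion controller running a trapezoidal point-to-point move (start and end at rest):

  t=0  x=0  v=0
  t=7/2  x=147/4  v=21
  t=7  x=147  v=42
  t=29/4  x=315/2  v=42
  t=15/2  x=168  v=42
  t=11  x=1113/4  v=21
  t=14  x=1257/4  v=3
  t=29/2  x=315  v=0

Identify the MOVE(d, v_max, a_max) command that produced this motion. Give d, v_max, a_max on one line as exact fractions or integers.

d=315 v_max=42 a_max=6

final state: t=29/2, x=315, v=0 → d = 315
a_max = (21−0)/(7/2−0) = 6
max v = 42 over t∈[7,15/2] → v_max = 42
check: 42·(7+1/2) = 315 ✓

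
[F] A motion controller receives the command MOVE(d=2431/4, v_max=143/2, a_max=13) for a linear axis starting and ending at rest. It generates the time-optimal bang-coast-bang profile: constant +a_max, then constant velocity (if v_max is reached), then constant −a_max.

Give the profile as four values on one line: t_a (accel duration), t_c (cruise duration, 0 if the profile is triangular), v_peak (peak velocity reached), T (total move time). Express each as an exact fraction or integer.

t_a=11/2 t_c=3 v_peak=143/2 T=14

v_max²/a_max = (143/2)²/13 = 1573/4
2431/4 ≥ 1573/4 → trapezoidal
t_a = (143/2)/13 = 11/2; v_peak = 143/2
d_cruise = 2431/4 − 1573/4 = 429/2; t_c = (429/2)/(143/2) = 3
T = 2·11/2 + 3 = 14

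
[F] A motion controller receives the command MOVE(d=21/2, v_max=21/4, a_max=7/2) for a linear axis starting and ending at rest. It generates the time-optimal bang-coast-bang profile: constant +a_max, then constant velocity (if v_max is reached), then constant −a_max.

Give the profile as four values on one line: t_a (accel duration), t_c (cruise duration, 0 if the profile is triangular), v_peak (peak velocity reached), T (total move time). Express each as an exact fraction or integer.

v_max²/a_max = (21/4)²/(7/2) = 63/8
21/2 ≥ 63/8 so v_max reached
t_a = (21/4)/(7/2) = 3/2; v_peak = 21/4
d_cruise = 21/2 − 63/8 = 21/8; t_c = (21/8)/(21/4) = 1/2
T = 2·3/2 + 1/2 = 7/2

t_a=3/2 t_c=1/2 v_peak=21/4 T=7/2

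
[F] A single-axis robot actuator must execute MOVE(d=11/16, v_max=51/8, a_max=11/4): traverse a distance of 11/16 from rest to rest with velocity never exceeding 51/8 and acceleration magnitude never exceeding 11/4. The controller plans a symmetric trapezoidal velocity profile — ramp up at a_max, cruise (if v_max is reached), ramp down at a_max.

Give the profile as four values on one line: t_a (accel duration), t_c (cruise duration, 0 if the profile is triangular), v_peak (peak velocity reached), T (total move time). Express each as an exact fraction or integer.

t_a=1/2 t_c=0 v_peak=11/8 T=1

(v_max)²/a_max = (51/8)²/(11/4) = 2601/176
11/16 < 2601/176 → triangular
v_peak = √(11/16·11/4) = √(121/64) = 11/8
t_a = (11/8)/(11/4) = 1/2; t_c = 0
T = 2·1/2 = 1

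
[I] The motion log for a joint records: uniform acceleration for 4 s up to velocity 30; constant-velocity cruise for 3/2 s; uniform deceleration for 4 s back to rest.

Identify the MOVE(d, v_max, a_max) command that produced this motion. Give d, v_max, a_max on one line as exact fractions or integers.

d=165 v_max=30 a_max=15/2

a_max = 30/4 = 15/2
d_a = ½·30·4 = 60; d_c = 30·3/2 = 45
d = 2·60 + 45 = 165
t_c = 3/2 > 0 ⇒ limit active, v_max = 30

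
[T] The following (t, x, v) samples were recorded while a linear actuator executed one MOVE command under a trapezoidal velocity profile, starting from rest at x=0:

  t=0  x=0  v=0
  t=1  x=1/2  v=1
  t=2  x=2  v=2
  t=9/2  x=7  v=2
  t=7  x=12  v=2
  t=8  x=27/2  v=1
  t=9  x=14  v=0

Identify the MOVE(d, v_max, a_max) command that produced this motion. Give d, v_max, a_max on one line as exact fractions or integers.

final state: t=9, x=14, v=0 → d = 14
a_max = (1−0)/(1−0) = 1
max v = 2 over t∈[2,7] → v_max = 2
check: 2·(2+5) = 14 ✓

d=14 v_max=2 a_max=1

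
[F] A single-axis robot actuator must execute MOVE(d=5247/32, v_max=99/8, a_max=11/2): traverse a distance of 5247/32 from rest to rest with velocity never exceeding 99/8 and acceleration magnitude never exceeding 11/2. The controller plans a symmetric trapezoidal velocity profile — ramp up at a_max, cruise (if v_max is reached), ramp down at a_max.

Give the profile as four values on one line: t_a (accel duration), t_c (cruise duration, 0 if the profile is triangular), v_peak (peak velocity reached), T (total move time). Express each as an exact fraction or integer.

t_a=9/4 t_c=11 v_peak=99/8 T=31/2

(v_max)²/a_max = (99/8)²/(11/2) = 891/32
5247/32 ≥ 891/32 so v_max reached
t_a = (99/8)/(11/2) = 9/4; v_peak = 99/8
d_cruise = 5247/32 − 891/32 = 1089/8; t_c = (1089/8)/(99/8) = 11
T = 2·9/4 + 11 = 31/2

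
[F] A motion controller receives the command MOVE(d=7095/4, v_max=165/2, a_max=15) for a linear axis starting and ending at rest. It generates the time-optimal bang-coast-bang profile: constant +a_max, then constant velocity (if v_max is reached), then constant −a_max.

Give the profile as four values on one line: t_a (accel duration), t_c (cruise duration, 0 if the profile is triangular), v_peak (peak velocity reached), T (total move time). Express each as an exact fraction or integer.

t_a=11/2 t_c=16 v_peak=165/2 T=27

(v_max)²/a_max = (165/2)²/15 = 1815/4
7095/4 ≥ 1815/4 ⇒ cruise phase
t_a = (165/2)/15 = 11/2; v_peak = 165/2
d_cruise = 7095/4 − 1815/4 = 1320; t_c = 1320/(165/2) = 16
T = 2·11/2 + 16 = 27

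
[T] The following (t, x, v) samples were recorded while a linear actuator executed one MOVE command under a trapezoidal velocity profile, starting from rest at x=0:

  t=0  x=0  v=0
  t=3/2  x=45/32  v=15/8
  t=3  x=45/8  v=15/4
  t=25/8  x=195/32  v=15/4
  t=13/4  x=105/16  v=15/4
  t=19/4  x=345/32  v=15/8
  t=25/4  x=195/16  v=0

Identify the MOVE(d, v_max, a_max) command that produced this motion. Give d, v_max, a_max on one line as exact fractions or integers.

d=195/16 v_max=15/4 a_max=5/4

final state: t=25/4, x=195/16, v=0 → d = 195/16
a_max = (15/8−0)/(3/2−0) = 5/4
max v = 15/4 over t∈[3,13/4] → v_max = 15/4
check: 15/4·(3+1/4) = 195/16 ✓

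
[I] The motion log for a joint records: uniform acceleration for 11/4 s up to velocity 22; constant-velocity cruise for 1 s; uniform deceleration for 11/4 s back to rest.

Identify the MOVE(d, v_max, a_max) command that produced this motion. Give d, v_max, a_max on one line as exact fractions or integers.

d=165/2 v_max=22 a_max=8

a_max = 22/(11/4) = 8
d_a = ½·22·11/4 = 121/4; d_c = 22·1 = 22
d = 2·121/4 + 22 = 165/2
t_c = 1 > 0 → v_max = v_peak = 22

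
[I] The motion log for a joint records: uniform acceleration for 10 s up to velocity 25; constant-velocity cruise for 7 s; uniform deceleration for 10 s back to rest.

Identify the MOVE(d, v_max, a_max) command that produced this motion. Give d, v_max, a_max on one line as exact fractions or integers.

d=425 v_max=25 a_max=5/2

a_max = 25/10 = 5/2
d_a = ½·25·10 = 125; d_c = 25·7 = 175
d = 2·125 + 175 = 425
t_c = 7 > 0 → v_max = v_peak = 25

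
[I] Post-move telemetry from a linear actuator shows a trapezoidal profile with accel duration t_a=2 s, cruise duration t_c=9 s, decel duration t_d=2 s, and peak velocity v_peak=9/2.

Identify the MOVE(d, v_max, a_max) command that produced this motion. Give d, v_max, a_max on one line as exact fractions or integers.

d=99/2 v_max=9/2 a_max=9/4

a_max = (9/2)/2 = 9/4
d_a = ½·9/2·2 = 9/2; d_c = 9/2·9 = 81/2
d = 2·9/2 + 81/2 = 99/2
t_c = 9 > 0 ⇒ limit active, v_max = 9/2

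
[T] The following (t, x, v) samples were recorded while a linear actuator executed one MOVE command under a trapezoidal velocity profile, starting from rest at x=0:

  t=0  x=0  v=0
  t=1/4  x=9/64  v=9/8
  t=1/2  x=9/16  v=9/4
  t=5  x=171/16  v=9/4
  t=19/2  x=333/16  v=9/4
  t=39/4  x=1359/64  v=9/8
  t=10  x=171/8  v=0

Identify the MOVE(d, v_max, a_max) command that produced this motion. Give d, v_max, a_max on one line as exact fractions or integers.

final state: t=10, x=171/8, v=0 → d = 171/8
a_max = (9/8−0)/(1/4−0) = 9/2
max v = 9/4 over t∈[1/2,19/2] → v_max = 9/4
check: 9/4·(1/2+9) = 171/8 ✓

d=171/8 v_max=9/4 a_max=9/2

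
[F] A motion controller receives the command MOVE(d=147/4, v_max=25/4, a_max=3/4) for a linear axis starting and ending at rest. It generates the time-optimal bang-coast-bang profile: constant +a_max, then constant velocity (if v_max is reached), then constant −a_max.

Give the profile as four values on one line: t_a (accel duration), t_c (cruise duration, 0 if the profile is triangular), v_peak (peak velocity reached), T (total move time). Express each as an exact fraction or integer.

v_max²/a_max = (25/4)²/(3/4) = 625/12
147/4 < 625/12 so t_c = 0
v_peak = √(147/4·3/4) = √(441/16) = 21/4
t_a = (21/4)/(3/4) = 7; t_c = 0
T = 2·7 = 14

t_a=7 t_c=0 v_peak=21/4 T=14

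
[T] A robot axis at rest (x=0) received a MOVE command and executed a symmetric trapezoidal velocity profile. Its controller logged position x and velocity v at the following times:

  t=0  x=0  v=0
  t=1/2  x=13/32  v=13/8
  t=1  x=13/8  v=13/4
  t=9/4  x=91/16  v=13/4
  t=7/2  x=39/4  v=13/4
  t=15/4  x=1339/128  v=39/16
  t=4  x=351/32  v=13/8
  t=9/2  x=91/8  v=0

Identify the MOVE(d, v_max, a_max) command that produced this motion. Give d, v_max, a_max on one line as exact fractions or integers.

final state: t=9/2, x=91/8, v=0 → d = 91/8
a_max = (13/8−0)/(1/2−0) = 13/4
max v = 13/4 over t∈[1,7/2] → v_max = 13/4
check: 13/4·(1+5/2) = 91/8 ✓

d=91/8 v_max=13/4 a_max=13/4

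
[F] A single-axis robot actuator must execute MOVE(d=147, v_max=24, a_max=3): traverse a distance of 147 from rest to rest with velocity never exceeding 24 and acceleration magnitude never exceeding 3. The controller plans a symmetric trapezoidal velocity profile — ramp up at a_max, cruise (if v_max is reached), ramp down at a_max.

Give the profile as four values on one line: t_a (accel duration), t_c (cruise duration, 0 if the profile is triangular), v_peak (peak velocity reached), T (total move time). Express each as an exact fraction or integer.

(v_max)²/a_max = 24²/3 = 192
147 < 192 ⇒ no cruise
v_peak = √(147·3) = √441 = 21
t_a = 21/3 = 7; t_c = 0
T = 2·7 = 14

t_a=7 t_c=0 v_peak=21 T=14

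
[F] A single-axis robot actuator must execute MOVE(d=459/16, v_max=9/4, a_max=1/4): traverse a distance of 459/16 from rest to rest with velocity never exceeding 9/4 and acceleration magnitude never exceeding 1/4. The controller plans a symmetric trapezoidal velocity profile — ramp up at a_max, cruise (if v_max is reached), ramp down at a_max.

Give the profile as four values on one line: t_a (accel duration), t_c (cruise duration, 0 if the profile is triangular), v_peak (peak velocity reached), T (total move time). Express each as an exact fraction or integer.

v_max²/a_max = (9/4)²/(1/4) = 81/4
459/16 ≥ 81/4 → trapezoidal
t_a = (9/4)/(1/4) = 9; v_peak = 9/4
d_cruise = 459/16 − 81/4 = 135/16; t_c = (135/16)/(9/4) = 15/4
T = 2·9 + 15/4 = 87/4

t_a=9 t_c=15/4 v_peak=9/4 T=87/4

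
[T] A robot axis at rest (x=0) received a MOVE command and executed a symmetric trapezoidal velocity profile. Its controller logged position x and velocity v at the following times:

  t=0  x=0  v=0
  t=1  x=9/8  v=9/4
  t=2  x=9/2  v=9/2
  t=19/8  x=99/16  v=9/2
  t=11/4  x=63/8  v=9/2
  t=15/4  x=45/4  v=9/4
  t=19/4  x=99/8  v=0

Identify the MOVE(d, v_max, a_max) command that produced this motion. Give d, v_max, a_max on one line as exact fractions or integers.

d=99/8 v_max=9/2 a_max=9/4

final state: t=19/4, x=99/8, v=0 → d = 99/8
a_max = (9/4−0)/(1−0) = 9/4
max v = 9/2 over t∈[2,11/4] → v_max = 9/2
check: 9/2·(2+3/4) = 99/8 ✓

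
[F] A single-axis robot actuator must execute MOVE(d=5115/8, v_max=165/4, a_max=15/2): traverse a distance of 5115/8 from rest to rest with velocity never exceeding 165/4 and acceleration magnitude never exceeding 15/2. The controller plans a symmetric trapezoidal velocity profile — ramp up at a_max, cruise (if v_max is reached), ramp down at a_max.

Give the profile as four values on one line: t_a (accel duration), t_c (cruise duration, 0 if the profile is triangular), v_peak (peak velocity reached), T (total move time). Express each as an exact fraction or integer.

vₘ²/aₘ = (165/4)²/(15/2) = 1815/8
5115/8 ≥ 1815/8 → trapezoidal
t_a = (165/4)/(15/2) = 11/2; v_peak = 165/4
d_cruise = 5115/8 − 1815/8 = 825/2; t_c = (825/2)/(165/4) = 10
T = 2·11/2 + 10 = 21

t_a=11/2 t_c=10 v_peak=165/4 T=21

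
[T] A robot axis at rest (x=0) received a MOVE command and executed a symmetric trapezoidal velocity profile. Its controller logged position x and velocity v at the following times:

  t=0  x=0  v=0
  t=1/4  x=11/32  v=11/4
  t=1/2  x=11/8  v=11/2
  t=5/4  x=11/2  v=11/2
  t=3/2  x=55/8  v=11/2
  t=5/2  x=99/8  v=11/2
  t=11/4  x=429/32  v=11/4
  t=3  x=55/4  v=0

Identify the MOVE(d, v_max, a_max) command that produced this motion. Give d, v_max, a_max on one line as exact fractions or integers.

final state: t=3, x=55/4, v=0 → d = 55/4
a_max = (11/4−0)/(1/4−0) = 11
max v = 11/2 over t∈[1/2,5/2] → v_max = 11/2
check: 11/2·(1/2+2) = 55/4 ✓

d=55/4 v_max=11/2 a_max=11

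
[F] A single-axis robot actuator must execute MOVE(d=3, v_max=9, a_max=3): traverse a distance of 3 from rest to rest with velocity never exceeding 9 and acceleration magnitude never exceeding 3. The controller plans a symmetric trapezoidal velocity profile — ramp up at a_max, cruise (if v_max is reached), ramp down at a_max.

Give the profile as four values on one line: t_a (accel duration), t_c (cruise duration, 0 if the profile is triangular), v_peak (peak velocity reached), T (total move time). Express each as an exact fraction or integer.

t_a=1 t_c=0 v_peak=3 T=2

(v_max)²/a_max = 9²/3 = 27
3 < 27 → triangular
v_peak = √(3·3) = √9 = 3
t_a = 3/3 = 1; t_c = 0
T = 2·1 = 2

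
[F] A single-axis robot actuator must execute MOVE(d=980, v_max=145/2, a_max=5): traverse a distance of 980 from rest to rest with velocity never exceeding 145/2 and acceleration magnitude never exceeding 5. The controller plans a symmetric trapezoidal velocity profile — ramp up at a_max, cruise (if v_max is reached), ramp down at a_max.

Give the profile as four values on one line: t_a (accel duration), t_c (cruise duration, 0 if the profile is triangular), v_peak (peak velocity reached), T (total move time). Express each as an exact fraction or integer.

t_a=14 t_c=0 v_peak=70 T=28

v_max²/a_max = (145/2)²/5 = 4205/4
980 < 4205/4 → triangular
v_peak = √(980·5) = √4900 = 70
t_a = 70/5 = 14; t_c = 0
T = 2·14 = 28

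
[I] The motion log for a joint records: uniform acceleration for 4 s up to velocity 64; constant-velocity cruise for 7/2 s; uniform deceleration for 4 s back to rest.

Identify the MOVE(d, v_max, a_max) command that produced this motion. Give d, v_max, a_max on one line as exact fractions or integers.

a_max = 64/4 = 16
d_a = ½·64·4 = 128; d_c = 64·7/2 = 224
d = 2·128 + 224 = 480
t_c = 7/2 > 0 → v_max = v_peak = 64

d=480 v_max=64 a_max=16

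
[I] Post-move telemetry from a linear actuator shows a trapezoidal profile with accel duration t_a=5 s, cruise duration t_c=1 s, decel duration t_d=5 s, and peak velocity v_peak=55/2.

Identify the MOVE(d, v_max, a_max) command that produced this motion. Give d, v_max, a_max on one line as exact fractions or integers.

d=165 v_max=55/2 a_max=11/2

a_max = (55/2)/5 = 11/2
d_a = ½·55/2·5 = 275/4; d_c = 55/2·1 = 55/2
d = 2·275/4 + 55/2 = 165
t_c = 1 > 0 so v_max = 55/2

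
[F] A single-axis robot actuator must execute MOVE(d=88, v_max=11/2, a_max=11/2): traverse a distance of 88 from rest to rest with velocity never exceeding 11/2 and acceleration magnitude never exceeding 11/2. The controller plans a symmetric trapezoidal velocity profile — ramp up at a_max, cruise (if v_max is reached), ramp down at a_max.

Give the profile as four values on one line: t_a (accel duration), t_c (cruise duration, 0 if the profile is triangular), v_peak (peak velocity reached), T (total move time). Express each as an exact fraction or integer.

t_a=1 t_c=15 v_peak=11/2 T=17

(v_max)²/a_max = (11/2)²/(11/2) = 11/2
88 ≥ 11/2 → trapezoidal
t_a = (11/2)/(11/2) = 1; v_peak = 11/2
d_cruise = 88 − 11/2 = 165/2; t_c = (165/2)/(11/2) = 15
T = 2·1 + 15 = 17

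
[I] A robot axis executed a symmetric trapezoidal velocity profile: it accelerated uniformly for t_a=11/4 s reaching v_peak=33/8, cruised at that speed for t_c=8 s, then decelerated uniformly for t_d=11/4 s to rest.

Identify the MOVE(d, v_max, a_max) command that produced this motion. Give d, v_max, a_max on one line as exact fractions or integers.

a_max = (33/8)/(11/4) = 3/2
d_a = ½·33/8·11/4 = 363/64; d_c = 33/8·8 = 33
d = 2·363/64 + 33 = 1419/32
t_c = 8 > 0 so v_max = 33/8

d=1419/32 v_max=33/8 a_max=3/2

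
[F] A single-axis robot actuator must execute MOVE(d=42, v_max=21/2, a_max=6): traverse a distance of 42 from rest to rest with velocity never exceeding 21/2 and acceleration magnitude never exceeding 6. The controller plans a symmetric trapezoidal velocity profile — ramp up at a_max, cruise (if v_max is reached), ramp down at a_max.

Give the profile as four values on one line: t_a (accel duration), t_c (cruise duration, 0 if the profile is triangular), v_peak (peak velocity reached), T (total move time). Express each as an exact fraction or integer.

vₘ²/aₘ = (21/2)²/6 = 147/8
42 ≥ 147/8 ⇒ cruise phase
t_a = (21/2)/6 = 7/4; v_peak = 21/2
d_cruise = 42 − 147/8 = 189/8; t_c = (189/8)/(21/2) = 9/4
T = 2·7/4 + 9/4 = 23/4

t_a=7/4 t_c=9/4 v_peak=21/2 T=23/4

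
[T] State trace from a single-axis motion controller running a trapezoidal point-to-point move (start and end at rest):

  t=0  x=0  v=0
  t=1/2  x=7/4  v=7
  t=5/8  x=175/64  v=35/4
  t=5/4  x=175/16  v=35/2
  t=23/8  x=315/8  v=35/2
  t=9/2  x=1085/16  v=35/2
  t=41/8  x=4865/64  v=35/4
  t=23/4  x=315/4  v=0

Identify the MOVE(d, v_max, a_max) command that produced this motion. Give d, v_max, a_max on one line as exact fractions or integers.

d=315/4 v_max=35/2 a_max=14

final state: t=23/4, x=315/4, v=0 → d = 315/4
a_max = (7−0)/(1/2−0) = 14
max v = 35/2 over t∈[5/4,9/2] → v_max = 35/2
check: 35/2·(5/4+13/4) = 315/4 ✓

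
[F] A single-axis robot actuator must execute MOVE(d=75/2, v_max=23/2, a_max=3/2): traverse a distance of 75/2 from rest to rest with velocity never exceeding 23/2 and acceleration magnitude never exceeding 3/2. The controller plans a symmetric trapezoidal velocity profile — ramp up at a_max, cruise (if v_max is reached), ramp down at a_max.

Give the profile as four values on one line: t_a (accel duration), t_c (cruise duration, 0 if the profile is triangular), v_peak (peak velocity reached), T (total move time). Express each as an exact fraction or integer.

v_max²/a_max = (23/2)²/(3/2) = 529/6
75/2 < 529/6 so t_c = 0
v_peak = √(75/2·3/2) = √(225/4) = 15/2
t_a = (15/2)/(3/2) = 5; t_c = 0
T = 2·5 = 10

t_a=5 t_c=0 v_peak=15/2 T=10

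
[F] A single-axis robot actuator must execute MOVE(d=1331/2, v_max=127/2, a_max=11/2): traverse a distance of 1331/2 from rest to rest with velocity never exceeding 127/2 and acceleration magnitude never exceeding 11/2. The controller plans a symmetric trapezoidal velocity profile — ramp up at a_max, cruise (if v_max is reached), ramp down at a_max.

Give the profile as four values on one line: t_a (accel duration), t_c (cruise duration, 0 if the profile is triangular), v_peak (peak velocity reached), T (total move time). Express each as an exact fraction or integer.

vₘ²/aₘ = (127/2)²/(11/2) = 16129/22
1331/2 < 16129/22 so t_c = 0
v_peak = √(1331/2·11/2) = √(14641/4) = 121/2
t_a = (121/2)/(11/2) = 11; t_c = 0
T = 2·11 = 22

t_a=11 t_c=0 v_peak=121/2 T=22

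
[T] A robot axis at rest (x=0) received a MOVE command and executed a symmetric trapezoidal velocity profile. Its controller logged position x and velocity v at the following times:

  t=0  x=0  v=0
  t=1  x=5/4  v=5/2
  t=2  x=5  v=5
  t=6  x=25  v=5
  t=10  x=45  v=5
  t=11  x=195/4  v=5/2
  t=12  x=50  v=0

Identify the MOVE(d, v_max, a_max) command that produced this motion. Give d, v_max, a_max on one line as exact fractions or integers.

final state: t=12, x=50, v=0 → d = 50
a_max = (5/2−0)/(1−0) = 5/2
max v = 5 over t∈[2,10] → v_max = 5
check: 5·(2+8) = 50 ✓

d=50 v_max=5 a_max=5/2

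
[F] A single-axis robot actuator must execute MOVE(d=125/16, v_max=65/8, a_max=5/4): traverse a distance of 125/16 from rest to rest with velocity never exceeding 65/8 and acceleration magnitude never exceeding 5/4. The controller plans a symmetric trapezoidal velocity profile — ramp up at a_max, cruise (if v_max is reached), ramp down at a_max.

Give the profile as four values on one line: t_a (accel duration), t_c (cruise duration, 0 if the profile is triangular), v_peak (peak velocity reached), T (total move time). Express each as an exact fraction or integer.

t_a=5/2 t_c=0 v_peak=25/8 T=5

(v_max)²/a_max = (65/8)²/(5/4) = 845/16
125/16 < 845/16 → triangular
v_peak = √(125/16·5/4) = √(625/64) = 25/8
t_a = (25/8)/(5/4) = 5/2; t_c = 0
T = 2·5/2 = 5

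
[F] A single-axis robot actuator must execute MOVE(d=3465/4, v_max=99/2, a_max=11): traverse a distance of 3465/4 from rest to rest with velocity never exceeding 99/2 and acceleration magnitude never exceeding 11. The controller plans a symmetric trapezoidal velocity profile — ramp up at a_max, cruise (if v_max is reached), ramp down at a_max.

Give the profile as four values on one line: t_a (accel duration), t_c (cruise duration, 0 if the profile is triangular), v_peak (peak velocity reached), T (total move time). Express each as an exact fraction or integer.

v_max²/a_max = (99/2)²/11 = 891/4
3465/4 ≥ 891/4 so v_max reached
t_a = (99/2)/11 = 9/2; v_peak = 99/2
d_cruise = 3465/4 − 891/4 = 1287/2; t_c = (1287/2)/(99/2) = 13
T = 2·9/2 + 13 = 22

t_a=9/2 t_c=13 v_peak=99/2 T=22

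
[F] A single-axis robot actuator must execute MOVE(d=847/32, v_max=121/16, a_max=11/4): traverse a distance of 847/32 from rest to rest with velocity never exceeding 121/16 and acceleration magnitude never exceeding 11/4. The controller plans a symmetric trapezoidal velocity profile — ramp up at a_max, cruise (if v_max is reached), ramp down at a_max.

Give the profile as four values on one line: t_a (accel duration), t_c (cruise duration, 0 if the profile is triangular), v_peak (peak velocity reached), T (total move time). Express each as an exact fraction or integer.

(v_max)²/a_max = (121/16)²/(11/4) = 1331/64
847/32 ≥ 1331/64 → trapezoidal
t_a = (121/16)/(11/4) = 11/4; v_peak = 121/16
d_cruise = 847/32 − 1331/64 = 363/64; t_c = (363/64)/(121/16) = 3/4
T = 2·11/4 + 3/4 = 25/4

t_a=11/4 t_c=3/4 v_peak=121/16 T=25/4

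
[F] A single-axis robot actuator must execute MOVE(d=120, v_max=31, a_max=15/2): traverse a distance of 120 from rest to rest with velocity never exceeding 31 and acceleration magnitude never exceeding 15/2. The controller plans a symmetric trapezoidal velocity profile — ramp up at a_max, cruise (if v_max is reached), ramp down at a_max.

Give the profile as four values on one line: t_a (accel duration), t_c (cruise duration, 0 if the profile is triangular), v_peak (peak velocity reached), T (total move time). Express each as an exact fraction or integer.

(v_max)²/a_max = 31²/(15/2) = 1922/15
120 < 1922/15 ⇒ no cruise
v_peak = √(120·15/2) = √900 = 30
t_a = 30/(15/2) = 4; t_c = 0
T = 2·4 = 8

t_a=4 t_c=0 v_peak=30 T=8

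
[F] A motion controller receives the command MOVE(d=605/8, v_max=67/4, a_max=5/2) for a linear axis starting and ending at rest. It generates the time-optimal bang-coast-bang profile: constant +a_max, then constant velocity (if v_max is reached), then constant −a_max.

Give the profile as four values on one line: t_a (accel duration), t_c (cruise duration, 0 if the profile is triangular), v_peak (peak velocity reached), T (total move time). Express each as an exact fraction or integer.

t_a=11/2 t_c=0 v_peak=55/4 T=11

vₘ²/aₘ = (67/4)²/(5/2) = 4489/40
605/8 < 4489/40 → triangular
v_peak = √(605/8·5/2) = √(3025/16) = 55/4
t_a = (55/4)/(5/2) = 11/2; t_c = 0
T = 2·11/2 = 11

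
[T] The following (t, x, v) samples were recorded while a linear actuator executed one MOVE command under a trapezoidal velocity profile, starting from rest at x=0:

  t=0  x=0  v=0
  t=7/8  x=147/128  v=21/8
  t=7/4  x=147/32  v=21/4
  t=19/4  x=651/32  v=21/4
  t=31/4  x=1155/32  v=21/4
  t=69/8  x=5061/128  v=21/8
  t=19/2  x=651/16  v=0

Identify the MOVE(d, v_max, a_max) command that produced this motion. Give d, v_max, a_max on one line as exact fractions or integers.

d=651/16 v_max=21/4 a_max=3

final state: t=19/2, x=651/16, v=0 → d = 651/16
a_max = (21/8−0)/(7/8−0) = 3
max v = 21/4 over t∈[7/4,31/4] → v_max = 21/4
check: 21/4·(7/4+6) = 651/16 ✓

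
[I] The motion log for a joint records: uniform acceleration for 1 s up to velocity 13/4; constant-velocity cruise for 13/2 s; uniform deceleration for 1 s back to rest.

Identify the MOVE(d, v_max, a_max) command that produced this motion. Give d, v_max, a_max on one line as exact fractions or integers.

d=195/8 v_max=13/4 a_max=13/4

a_max = (13/4)/1 = 13/4
d_a = ½·13/4·1 = 13/8; d_c = 13/4·13/2 = 169/8
d = 2·13/8 + 169/8 = 195/8
t_c = 13/2 > 0 → v_max = v_peak = 13/4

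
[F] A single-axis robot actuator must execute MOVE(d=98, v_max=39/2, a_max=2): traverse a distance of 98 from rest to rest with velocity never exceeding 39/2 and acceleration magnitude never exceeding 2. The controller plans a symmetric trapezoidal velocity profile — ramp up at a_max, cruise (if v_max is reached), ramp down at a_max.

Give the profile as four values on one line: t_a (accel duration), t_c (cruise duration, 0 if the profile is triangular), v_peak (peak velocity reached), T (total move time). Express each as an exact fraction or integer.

t_a=7 t_c=0 v_peak=14 T=14

vₘ²/aₘ = (39/2)²/2 = 1521/8
98 < 1521/8 so t_c = 0
v_peak = √(98·2) = √196 = 14
t_a = 14/2 = 7; t_c = 0
T = 2·7 = 14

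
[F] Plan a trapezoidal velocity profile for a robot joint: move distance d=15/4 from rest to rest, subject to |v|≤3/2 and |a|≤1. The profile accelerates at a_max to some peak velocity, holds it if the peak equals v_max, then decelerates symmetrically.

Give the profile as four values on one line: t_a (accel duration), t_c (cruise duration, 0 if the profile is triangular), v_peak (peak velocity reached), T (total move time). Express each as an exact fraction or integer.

t_a=3/2 t_c=1 v_peak=3/2 T=4

(v_max)²/a_max = (3/2)²/1 = 9/4
15/4 ≥ 9/4 ⇒ cruise phase
t_a = (3/2)/1 = 3/2; v_peak = 3/2
d_cruise = 15/4 − 9/4 = 3/2; t_c = (3/2)/(3/2) = 1
T = 2·3/2 + 1 = 4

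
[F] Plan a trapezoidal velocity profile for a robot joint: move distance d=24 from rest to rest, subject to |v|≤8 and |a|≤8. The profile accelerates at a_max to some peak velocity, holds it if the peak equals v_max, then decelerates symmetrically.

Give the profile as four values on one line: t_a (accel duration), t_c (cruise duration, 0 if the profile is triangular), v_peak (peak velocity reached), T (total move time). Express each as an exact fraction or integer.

vₘ²/aₘ = 8²/8 = 8
24 ≥ 8 ⇒ cruise phase
t_a = 8/8 = 1; v_peak = 8
d_cruise = 24 − 8 = 16; t_c = 16/8 = 2
T = 2·1 + 2 = 4

t_a=1 t_c=2 v_peak=8 T=4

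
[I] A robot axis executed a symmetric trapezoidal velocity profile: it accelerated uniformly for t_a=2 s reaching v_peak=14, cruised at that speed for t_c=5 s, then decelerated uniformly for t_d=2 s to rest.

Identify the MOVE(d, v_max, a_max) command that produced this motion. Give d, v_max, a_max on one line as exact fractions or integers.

a_max = 14/2 = 7
d_a = ½·14·2 = 14; d_c = 14·5 = 70
d = 2·14 + 70 = 98
t_c = 5 > 0 so v_max = 14

d=98 v_max=14 a_max=7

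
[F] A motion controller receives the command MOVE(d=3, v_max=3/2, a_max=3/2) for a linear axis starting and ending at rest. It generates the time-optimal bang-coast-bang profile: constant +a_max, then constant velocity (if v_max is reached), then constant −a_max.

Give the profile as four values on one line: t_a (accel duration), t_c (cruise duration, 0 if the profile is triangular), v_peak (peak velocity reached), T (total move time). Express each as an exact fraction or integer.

t_a=1 t_c=1 v_peak=3/2 T=3

v_max²/a_max = (3/2)²/(3/2) = 3/2
3 ≥ 3/2 ⇒ cruise phase
t_a = (3/2)/(3/2) = 1; v_peak = 3/2
d_cruise = 3 − 3/2 = 3/2; t_c = (3/2)/(3/2) = 1
T = 2·1 + 1 = 3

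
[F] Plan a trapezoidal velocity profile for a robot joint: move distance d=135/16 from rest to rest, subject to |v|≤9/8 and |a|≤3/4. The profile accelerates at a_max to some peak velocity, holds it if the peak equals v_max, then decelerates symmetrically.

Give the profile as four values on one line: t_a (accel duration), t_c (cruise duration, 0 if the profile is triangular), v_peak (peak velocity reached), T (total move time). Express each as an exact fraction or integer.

vₘ²/aₘ = (9/8)²/(3/4) = 27/16
135/16 ≥ 27/16 → trapezoidal
t_a = (9/8)/(3/4) = 3/2; v_peak = 9/8
d_cruise = 135/16 − 27/16 = 27/4; t_c = (27/4)/(9/8) = 6
T = 2·3/2 + 6 = 9

t_a=3/2 t_c=6 v_peak=9/8 T=9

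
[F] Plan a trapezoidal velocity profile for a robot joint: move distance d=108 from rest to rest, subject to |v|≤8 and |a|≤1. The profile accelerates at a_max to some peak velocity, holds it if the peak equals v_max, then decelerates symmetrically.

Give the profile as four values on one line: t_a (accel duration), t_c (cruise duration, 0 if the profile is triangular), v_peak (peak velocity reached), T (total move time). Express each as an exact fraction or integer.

vₘ²/aₘ = 8²/1 = 64
108 ≥ 64 so v_max reached
t_a = 8/1 = 8; v_peak = 8
d_cruise = 108 − 64 = 44; t_c = 44/8 = 11/2
T = 2·8 + 11/2 = 43/2

t_a=8 t_c=11/2 v_peak=8 T=43/2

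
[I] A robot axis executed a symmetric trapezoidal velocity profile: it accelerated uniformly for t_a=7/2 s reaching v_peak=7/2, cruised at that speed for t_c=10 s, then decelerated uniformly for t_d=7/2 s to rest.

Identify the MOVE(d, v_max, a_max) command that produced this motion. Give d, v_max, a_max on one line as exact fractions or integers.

a_max = (7/2)/(7/2) = 1
d_a = ½·7/2·7/2 = 49/8; d_c = 7/2·10 = 35
d = 2·49/8 + 35 = 189/4
t_c = 10 > 0 → v_max = v_peak = 7/2

d=189/4 v_max=7/2 a_max=1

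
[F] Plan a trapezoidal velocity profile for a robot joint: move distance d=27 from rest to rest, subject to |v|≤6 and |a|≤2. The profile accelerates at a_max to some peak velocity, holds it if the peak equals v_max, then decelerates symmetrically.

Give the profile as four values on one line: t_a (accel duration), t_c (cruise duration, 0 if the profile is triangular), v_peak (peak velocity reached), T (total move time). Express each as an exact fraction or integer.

(v_max)²/a_max = 6²/2 = 18
27 ≥ 18 ⇒ cruise phase
t_a = 6/2 = 3; v_peak = 6
d_cruise = 27 − 18 = 9; t_c = 9/6 = 3/2
T = 2·3 + 3/2 = 15/2

t_a=3 t_c=3/2 v_peak=6 T=15/2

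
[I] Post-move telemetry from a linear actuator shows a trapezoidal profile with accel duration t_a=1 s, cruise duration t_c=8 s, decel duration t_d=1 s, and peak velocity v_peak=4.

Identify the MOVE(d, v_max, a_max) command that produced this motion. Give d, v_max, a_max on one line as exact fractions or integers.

a_max = 4/1 = 4
d_a = ½·4·1 = 2; d_c = 4·8 = 32
d = 2·2 + 32 = 36
t_c = 8 > 0 → v_max = v_peak = 4

d=36 v_max=4 a_max=4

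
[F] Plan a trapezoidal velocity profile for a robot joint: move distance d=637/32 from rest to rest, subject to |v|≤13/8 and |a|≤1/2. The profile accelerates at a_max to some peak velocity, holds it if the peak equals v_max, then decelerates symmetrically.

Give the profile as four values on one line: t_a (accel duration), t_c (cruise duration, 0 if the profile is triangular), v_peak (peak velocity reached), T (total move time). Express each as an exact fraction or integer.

t_a=13/4 t_c=9 v_peak=13/8 T=31/2

v_max²/a_max = (13/8)²/(1/2) = 169/32
637/32 ≥ 169/32 so v_max reached
t_a = (13/8)/(1/2) = 13/4; v_peak = 13/8
d_cruise = 637/32 − 169/32 = 117/8; t_c = (117/8)/(13/8) = 9
T = 2·13/4 + 9 = 31/2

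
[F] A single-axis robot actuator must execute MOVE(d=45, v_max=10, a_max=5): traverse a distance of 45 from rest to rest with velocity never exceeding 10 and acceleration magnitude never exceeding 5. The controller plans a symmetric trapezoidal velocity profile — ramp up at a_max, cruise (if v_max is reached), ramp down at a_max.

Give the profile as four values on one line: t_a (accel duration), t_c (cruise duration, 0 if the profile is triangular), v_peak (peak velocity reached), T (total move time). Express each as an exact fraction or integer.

v_max²/a_max = 10²/5 = 20
45 ≥ 20 so v_max reached
t_a = 10/5 = 2; v_peak = 10
d_cruise = 45 − 20 = 25; t_c = 25/10 = 5/2
T = 2·2 + 5/2 = 13/2

t_a=2 t_c=5/2 v_peak=10 T=13/2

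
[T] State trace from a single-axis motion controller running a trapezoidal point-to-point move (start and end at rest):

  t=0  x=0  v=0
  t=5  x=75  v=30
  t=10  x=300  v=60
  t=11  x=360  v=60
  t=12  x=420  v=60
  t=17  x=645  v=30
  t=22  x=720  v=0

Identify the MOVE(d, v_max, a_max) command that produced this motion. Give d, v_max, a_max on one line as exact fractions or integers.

final state: t=22, x=720, v=0 → d = 720
a_max = (30−0)/(5−0) = 6
max v = 60 over t∈[10,12] → v_max = 60
check: 60·(10+2) = 720 ✓

d=720 v_max=60 a_max=6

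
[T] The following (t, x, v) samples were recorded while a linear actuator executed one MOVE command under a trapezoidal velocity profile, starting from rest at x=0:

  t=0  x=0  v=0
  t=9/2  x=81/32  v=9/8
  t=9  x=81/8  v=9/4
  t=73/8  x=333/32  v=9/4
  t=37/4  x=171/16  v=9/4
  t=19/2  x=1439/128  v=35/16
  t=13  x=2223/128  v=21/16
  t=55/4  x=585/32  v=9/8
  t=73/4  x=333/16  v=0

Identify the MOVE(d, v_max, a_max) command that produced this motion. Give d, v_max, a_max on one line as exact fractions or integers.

final state: t=73/4, x=333/16, v=0 → d = 333/16
a_max = (9/8−0)/(9/2−0) = 1/4
max v = 9/4 over t∈[9,37/4] → v_max = 9/4
check: 9/4·(9+1/4) = 333/16 ✓

d=333/16 v_max=9/4 a_max=1/4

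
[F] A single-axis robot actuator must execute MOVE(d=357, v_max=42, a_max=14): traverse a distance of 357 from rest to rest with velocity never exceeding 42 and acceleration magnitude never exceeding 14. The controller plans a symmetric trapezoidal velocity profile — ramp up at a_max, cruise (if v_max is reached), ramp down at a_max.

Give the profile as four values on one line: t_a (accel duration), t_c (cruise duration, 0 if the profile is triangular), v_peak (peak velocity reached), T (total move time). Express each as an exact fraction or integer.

t_a=3 t_c=11/2 v_peak=42 T=23/2

(v_max)²/a_max = 42²/14 = 126
357 ≥ 126 ⇒ cruise phase
t_a = 42/14 = 3; v_peak = 42
d_cruise = 357 − 126 = 231; t_c = 231/42 = 11/2
T = 2·3 + 11/2 = 23/2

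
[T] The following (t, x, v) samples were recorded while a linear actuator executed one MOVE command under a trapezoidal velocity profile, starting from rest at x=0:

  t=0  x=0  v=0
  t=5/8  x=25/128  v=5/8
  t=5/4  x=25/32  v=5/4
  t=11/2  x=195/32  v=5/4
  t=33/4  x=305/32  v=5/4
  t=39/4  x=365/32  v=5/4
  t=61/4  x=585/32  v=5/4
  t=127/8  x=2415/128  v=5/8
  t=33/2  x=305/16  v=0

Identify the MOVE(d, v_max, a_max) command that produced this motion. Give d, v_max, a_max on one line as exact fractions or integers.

d=305/16 v_max=5/4 a_max=1

final state: t=33/2, x=305/16, v=0 → d = 305/16
a_max = (5/8−0)/(5/8−0) = 1
max v = 5/4 over t∈[5/4,61/4] → v_max = 5/4
check: 5/4·(5/4+14) = 305/16 ✓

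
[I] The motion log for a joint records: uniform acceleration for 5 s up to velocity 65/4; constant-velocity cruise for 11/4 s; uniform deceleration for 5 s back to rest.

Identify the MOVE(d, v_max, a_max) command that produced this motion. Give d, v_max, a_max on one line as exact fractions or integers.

d=2015/16 v_max=65/4 a_max=13/4

a_max = (65/4)/5 = 13/4
d_a = ½·65/4·5 = 325/8; d_c = 65/4·11/4 = 715/16
d = 2·325/8 + 715/16 = 2015/16
t_c = 11/4 > 0 ⇒ limit active, v_max = 65/4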